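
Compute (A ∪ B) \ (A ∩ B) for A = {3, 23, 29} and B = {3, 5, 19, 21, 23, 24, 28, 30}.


A △ B = (A \ B) ∪ (B \ A) = elements in exactly one of A or B
A \ B = {29}
B \ A = {5, 19, 21, 24, 28, 30}
A △ B = {5, 19, 21, 24, 28, 29, 30}

A △ B = {5, 19, 21, 24, 28, 29, 30}


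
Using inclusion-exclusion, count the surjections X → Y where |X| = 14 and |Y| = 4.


n = |X| = 14, k = |Y| = 4. Surjections via inclusion-exclusion:
S(n,k) = Σ(-1)^i × C(k,i) × (k-i)^n, i=0 to k
i=0: (-1)^0×C(4,0)×4^14 = 268435456
i=1: (-1)^1×C(4,1)×3^14 = -19131876
i=2: (-1)^2×C(4,2)×2^14 = 98304
i=3: (-1)^3×C(4,3)×1^14 = -4
i=4: (-1)^4×C(4,4)×0^14 = 0
Total = 249401880

Number of surjections = 249401880


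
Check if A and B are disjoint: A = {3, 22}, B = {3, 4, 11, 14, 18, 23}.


Disjoint means A ∩ B = ∅.
A ∩ B = {3}
A ∩ B ≠ ∅, so A and B are NOT disjoint.

No, A and B are not disjoint (A ∩ B = {3})


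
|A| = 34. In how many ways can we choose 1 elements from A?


C(n,k) = n! / (k!(n-k)!)
C(34,1) = 34! / (1!33!)
= 34

C(34,1) = 34


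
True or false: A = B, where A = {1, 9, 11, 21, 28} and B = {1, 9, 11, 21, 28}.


Two sets are equal iff they have exactly the same elements.
A = {1, 9, 11, 21, 28}
B = {1, 9, 11, 21, 28}
Same elements → A = B

Yes, A = B


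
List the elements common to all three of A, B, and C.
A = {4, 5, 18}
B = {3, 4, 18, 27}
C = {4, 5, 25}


A ∩ B = {4, 18}
(A ∩ B) ∩ C = {4}

A ∩ B ∩ C = {4}


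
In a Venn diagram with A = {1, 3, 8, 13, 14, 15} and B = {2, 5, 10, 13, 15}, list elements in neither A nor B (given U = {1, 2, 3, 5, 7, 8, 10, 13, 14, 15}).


A = {1, 3, 8, 13, 14, 15}
B = {2, 5, 10, 13, 15}
Region: in neither A nor B (given U = {1, 2, 3, 5, 7, 8, 10, 13, 14, 15})
Elements: {7}

Elements in neither A nor B (given U = {1, 2, 3, 5, 7, 8, 10, 13, 14, 15}): {7}


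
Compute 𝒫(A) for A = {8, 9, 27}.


|A| = 3, so |P(A)| = 2^3 = 8
Enumerate subsets by cardinality (0 to 3):
∅, {8}, {9}, {27}, {8, 9}, {8, 27}, {9, 27}, {8, 9, 27}

P(A) has 8 subsets: ∅, {8}, {9}, {27}, {8, 9}, {8, 27}, {9, 27}, {8, 9, 27}


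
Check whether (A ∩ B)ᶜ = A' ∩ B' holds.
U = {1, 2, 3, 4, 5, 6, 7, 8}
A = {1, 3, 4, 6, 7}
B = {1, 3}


LHS: A ∩ B = {1, 3}
(A ∩ B)' = U \ (A ∩ B) = {2, 4, 5, 6, 7, 8}
A' = {2, 5, 8}, B' = {2, 4, 5, 6, 7, 8}
Claimed RHS: A' ∩ B' = {2, 5, 8}
Identity is INVALID: LHS = {2, 4, 5, 6, 7, 8} but the RHS claimed here equals {2, 5, 8}. The correct form is (A ∩ B)' = A' ∪ B'.

Identity is invalid: (A ∩ B)' = {2, 4, 5, 6, 7, 8} but A' ∩ B' = {2, 5, 8}. The correct De Morgan law is (A ∩ B)' = A' ∪ B'.


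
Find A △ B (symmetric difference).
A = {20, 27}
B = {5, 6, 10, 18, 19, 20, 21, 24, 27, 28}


A △ B = (A \ B) ∪ (B \ A) = elements in exactly one of A or B
A \ B = ∅
B \ A = {5, 6, 10, 18, 19, 21, 24, 28}
A △ B = {5, 6, 10, 18, 19, 21, 24, 28}

A △ B = {5, 6, 10, 18, 19, 21, 24, 28}


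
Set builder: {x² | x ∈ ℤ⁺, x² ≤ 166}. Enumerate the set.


Checking each candidate:
Condition: positive perfect squares ≤ 166
Result = {1, 4, 9, 16, 25, 36, 49, 64, 81, 100, 121, 144}

{1, 4, 9, 16, 25, 36, 49, 64, 81, 100, 121, 144}


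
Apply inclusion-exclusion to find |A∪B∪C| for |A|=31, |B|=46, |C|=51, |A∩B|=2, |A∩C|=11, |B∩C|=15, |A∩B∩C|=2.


|A∪B∪C| = |A|+|B|+|C| - |A∩B|-|A∩C|-|B∩C| + |A∩B∩C|
= 31+46+51 - 2-11-15 + 2
= 128 - 28 + 2
= 102

|A ∪ B ∪ C| = 102


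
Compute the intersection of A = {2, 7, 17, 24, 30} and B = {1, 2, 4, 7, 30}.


A ∩ B = elements in both A and B
A = {2, 7, 17, 24, 30}
B = {1, 2, 4, 7, 30}
A ∩ B = {2, 7, 30}

A ∩ B = {2, 7, 30}


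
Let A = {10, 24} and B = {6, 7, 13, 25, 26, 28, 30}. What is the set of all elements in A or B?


A ∪ B = all elements in A or B (or both)
A = {10, 24}
B = {6, 7, 13, 25, 26, 28, 30}
A ∪ B = {6, 7, 10, 13, 24, 25, 26, 28, 30}

A ∪ B = {6, 7, 10, 13, 24, 25, 26, 28, 30}


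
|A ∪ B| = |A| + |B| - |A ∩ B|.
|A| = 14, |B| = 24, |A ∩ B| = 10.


|A ∪ B| = |A| + |B| - |A ∩ B|
= 14 + 24 - 10
= 28

|A ∪ B| = 28


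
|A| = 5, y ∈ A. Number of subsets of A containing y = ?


Subsets of A containing y correspond to subsets of A \ {y}, which has 4 elements.
Count = 2^(n-1) = 2^4
= 16

Number of subsets containing y = 16


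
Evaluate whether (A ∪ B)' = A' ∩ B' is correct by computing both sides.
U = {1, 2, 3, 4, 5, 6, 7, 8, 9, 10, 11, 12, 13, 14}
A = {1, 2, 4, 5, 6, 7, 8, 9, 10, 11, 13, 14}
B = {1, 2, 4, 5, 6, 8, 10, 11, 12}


LHS: A ∪ B = {1, 2, 4, 5, 6, 7, 8, 9, 10, 11, 12, 13, 14}
(A ∪ B)' = U \ (A ∪ B) = {3}
A' = {3, 12}, B' = {3, 7, 9, 13, 14}
Claimed RHS: A' ∩ B' = {3}
Identity is VALID: LHS = RHS = {3} ✓

Identity is valid. (A ∪ B)' = A' ∩ B' = {3}


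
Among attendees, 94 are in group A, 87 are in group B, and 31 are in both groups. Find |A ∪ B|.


|A ∪ B| = |A| + |B| - |A ∩ B|
= 94 + 87 - 31
= 150

|A ∪ B| = 150


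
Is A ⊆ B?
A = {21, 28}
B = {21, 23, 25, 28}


A ⊆ B means every element of A is in B.
All elements of A are in B.
So A ⊆ B.

Yes, A ⊆ B


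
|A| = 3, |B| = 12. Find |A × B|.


|A × B| = |A| × |B|
= 3 × 12
= 36

|A × B| = 36


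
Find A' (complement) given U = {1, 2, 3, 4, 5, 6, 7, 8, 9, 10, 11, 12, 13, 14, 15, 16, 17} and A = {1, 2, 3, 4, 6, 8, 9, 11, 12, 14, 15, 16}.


Aᶜ = U \ A = elements in U but not in A
U = {1, 2, 3, 4, 5, 6, 7, 8, 9, 10, 11, 12, 13, 14, 15, 16, 17}
A = {1, 2, 3, 4, 6, 8, 9, 11, 12, 14, 15, 16}
Aᶜ = {5, 7, 10, 13, 17}

Aᶜ = {5, 7, 10, 13, 17}


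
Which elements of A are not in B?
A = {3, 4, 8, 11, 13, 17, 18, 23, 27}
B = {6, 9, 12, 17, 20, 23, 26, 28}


A \ B = elements in A but not in B
A = {3, 4, 8, 11, 13, 17, 18, 23, 27}
B = {6, 9, 12, 17, 20, 23, 26, 28}
Remove from A any elements in B
A \ B = {3, 4, 8, 11, 13, 18, 27}

A \ B = {3, 4, 8, 11, 13, 18, 27}


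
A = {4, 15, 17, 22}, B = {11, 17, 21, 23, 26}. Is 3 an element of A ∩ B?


A = {4, 15, 17, 22}, B = {11, 17, 21, 23, 26}
A ∩ B = elements in both A and B
A ∩ B = {17}
Checking if 3 ∈ A ∩ B
3 is not in A ∩ B → False

3 ∉ A ∩ B


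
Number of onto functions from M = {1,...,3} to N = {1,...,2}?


n = |M| = 3, k = |N| = 2. Surjections via inclusion-exclusion:
S(n,k) = Σ(-1)^i × C(k,i) × (k-i)^n, i=0 to k
i=0: (-1)^0×C(2,0)×2^3 = 8
i=1: (-1)^1×C(2,1)×1^3 = -2
i=2: (-1)^2×C(2,2)×0^3 = 0
Total = 6

Number of surjections = 6


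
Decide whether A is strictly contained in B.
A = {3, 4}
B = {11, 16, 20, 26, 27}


A ⊂ B requires: A ⊆ B AND A ≠ B.
A ⊆ B? No
A ⊄ B, so A is not a proper subset.

No, A is not a proper subset of B


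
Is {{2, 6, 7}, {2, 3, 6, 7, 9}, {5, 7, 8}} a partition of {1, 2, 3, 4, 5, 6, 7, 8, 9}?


A partition requires: (1) non-empty parts, (2) pairwise disjoint, (3) union = U
Parts: {2, 6, 7}, {2, 3, 6, 7, 9}, {5, 7, 8}
Union of parts: {2, 3, 5, 6, 7, 8, 9}
U = {1, 2, 3, 4, 5, 6, 7, 8, 9}
All non-empty? True
Pairwise disjoint? False
Covers U? False

No, not a valid partition


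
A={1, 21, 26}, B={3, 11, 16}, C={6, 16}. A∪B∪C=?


A ∪ B = {1, 3, 11, 16, 21, 26}
(A ∪ B) ∪ C = {1, 3, 6, 11, 16, 21, 26}

A ∪ B ∪ C = {1, 3, 6, 11, 16, 21, 26}


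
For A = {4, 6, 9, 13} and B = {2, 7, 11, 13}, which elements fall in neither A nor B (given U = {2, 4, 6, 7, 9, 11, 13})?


A = {4, 6, 9, 13}
B = {2, 7, 11, 13}
Region: in neither A nor B (given U = {2, 4, 6, 7, 9, 11, 13})
Elements: ∅

Elements in neither A nor B (given U = {2, 4, 6, 7, 9, 11, 13}): ∅


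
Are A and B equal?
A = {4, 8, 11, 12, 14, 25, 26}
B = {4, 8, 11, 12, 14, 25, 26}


Two sets are equal iff they have exactly the same elements.
A = {4, 8, 11, 12, 14, 25, 26}
B = {4, 8, 11, 12, 14, 25, 26}
Same elements → A = B

Yes, A = B


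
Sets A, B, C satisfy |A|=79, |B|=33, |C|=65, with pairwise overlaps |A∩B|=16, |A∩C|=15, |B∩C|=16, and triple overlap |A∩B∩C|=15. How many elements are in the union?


|A∪B∪C| = |A|+|B|+|C| - |A∩B|-|A∩C|-|B∩C| + |A∩B∩C|
= 79+33+65 - 16-15-16 + 15
= 177 - 47 + 15
= 145

|A ∪ B ∪ C| = 145


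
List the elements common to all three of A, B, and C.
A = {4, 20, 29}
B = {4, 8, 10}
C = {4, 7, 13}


A ∩ B = {4}
(A ∩ B) ∩ C = {4}

A ∩ B ∩ C = {4}


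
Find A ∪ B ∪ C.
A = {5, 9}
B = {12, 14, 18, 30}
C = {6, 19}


A ∪ B = {5, 9, 12, 14, 18, 30}
(A ∪ B) ∪ C = {5, 6, 9, 12, 14, 18, 19, 30}

A ∪ B ∪ C = {5, 6, 9, 12, 14, 18, 19, 30}


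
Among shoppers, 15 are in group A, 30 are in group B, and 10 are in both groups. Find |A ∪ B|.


|A ∪ B| = |A| + |B| - |A ∩ B|
= 15 + 30 - 10
= 35

|A ∪ B| = 35


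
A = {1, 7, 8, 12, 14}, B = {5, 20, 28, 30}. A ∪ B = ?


A ∪ B = all elements in A or B (or both)
A = {1, 7, 8, 12, 14}
B = {5, 20, 28, 30}
A ∪ B = {1, 5, 7, 8, 12, 14, 20, 28, 30}

A ∪ B = {1, 5, 7, 8, 12, 14, 20, 28, 30}


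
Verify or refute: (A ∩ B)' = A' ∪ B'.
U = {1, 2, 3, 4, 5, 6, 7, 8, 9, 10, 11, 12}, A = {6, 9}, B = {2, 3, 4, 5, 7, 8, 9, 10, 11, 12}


LHS: A ∩ B = {9}
(A ∩ B)' = U \ (A ∩ B) = {1, 2, 3, 4, 5, 6, 7, 8, 10, 11, 12}
A' = {1, 2, 3, 4, 5, 7, 8, 10, 11, 12}, B' = {1, 6}
Claimed RHS: A' ∪ B' = {1, 2, 3, 4, 5, 6, 7, 8, 10, 11, 12}
Identity is VALID: LHS = RHS = {1, 2, 3, 4, 5, 6, 7, 8, 10, 11, 12} ✓

Identity is valid. (A ∩ B)' = A' ∪ B' = {1, 2, 3, 4, 5, 6, 7, 8, 10, 11, 12}


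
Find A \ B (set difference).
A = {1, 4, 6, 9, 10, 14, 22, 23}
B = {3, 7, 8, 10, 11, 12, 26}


A \ B = elements in A but not in B
A = {1, 4, 6, 9, 10, 14, 22, 23}
B = {3, 7, 8, 10, 11, 12, 26}
Remove from A any elements in B
A \ B = {1, 4, 6, 9, 14, 22, 23}

A \ B = {1, 4, 6, 9, 14, 22, 23}


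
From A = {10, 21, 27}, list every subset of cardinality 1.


|A| = 3, so A has C(3,1) = 3 subsets of size 1.
Enumerate by choosing 1 elements from A at a time:
{10}, {21}, {27}

1-element subsets (3 total): {10}, {21}, {27}


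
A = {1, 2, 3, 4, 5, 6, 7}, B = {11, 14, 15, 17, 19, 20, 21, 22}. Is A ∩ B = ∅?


Disjoint means A ∩ B = ∅.
A ∩ B = ∅
A ∩ B = ∅, so A and B are disjoint.

Yes, A and B are disjoint


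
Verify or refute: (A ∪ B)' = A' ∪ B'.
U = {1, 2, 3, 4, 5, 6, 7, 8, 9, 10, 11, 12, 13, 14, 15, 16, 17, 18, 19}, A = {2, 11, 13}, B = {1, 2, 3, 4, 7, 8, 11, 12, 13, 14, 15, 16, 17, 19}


LHS: A ∪ B = {1, 2, 3, 4, 7, 8, 11, 12, 13, 14, 15, 16, 17, 19}
(A ∪ B)' = U \ (A ∪ B) = {5, 6, 9, 10, 18}
A' = {1, 3, 4, 5, 6, 7, 8, 9, 10, 12, 14, 15, 16, 17, 18, 19}, B' = {5, 6, 9, 10, 18}
Claimed RHS: A' ∪ B' = {1, 3, 4, 5, 6, 7, 8, 9, 10, 12, 14, 15, 16, 17, 18, 19}
Identity is INVALID: LHS = {5, 6, 9, 10, 18} but the RHS claimed here equals {1, 3, 4, 5, 6, 7, 8, 9, 10, 12, 14, 15, 16, 17, 18, 19}. The correct form is (A ∪ B)' = A' ∩ B'.

Identity is invalid: (A ∪ B)' = {5, 6, 9, 10, 18} but A' ∪ B' = {1, 3, 4, 5, 6, 7, 8, 9, 10, 12, 14, 15, 16, 17, 18, 19}. The correct De Morgan law is (A ∪ B)' = A' ∩ B'.


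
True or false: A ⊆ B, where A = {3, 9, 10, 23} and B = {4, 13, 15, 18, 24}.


A ⊆ B means every element of A is in B.
Elements in A not in B: {3, 9, 10, 23}
So A ⊄ B.

No, A ⊄ B


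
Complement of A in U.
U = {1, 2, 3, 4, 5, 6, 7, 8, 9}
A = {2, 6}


Aᶜ = U \ A = elements in U but not in A
U = {1, 2, 3, 4, 5, 6, 7, 8, 9}
A = {2, 6}
Aᶜ = {1, 3, 4, 5, 7, 8, 9}

Aᶜ = {1, 3, 4, 5, 7, 8, 9}


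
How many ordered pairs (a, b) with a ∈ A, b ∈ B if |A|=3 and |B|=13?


|A × B| = |A| × |B|
= 3 × 13
= 39

|A × B| = 39


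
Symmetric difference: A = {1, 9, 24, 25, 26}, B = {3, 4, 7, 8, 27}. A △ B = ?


A △ B = (A \ B) ∪ (B \ A) = elements in exactly one of A or B
A \ B = {1, 9, 24, 25, 26}
B \ A = {3, 4, 7, 8, 27}
A △ B = {1, 3, 4, 7, 8, 9, 24, 25, 26, 27}

A △ B = {1, 3, 4, 7, 8, 9, 24, 25, 26, 27}


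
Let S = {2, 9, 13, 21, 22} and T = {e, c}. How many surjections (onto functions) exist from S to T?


n = |S| = 5, k = |T| = 2. Surjections via inclusion-exclusion:
S(n,k) = Σ(-1)^i × C(k,i) × (k-i)^n, i=0 to k
i=0: (-1)^0×C(2,0)×2^5 = 32
i=1: (-1)^1×C(2,1)×1^5 = -2
i=2: (-1)^2×C(2,2)×0^5 = 0
Total = 30

Number of surjections = 30


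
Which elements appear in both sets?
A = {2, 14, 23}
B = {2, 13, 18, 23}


A ∩ B = elements in both A and B
A = {2, 14, 23}
B = {2, 13, 18, 23}
A ∩ B = {2, 23}

A ∩ B = {2, 23}


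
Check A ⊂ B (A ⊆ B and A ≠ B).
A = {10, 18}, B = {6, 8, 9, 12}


A ⊂ B requires: A ⊆ B AND A ≠ B.
A ⊆ B? No
A ⊄ B, so A is not a proper subset.

No, A is not a proper subset of B


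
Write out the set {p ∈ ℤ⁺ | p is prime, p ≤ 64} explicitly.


Checking each candidate:
Condition: primes ≤ 64
Result = {2, 3, 5, 7, 11, 13, 17, 19, 23, 29, 31, 37, 41, 43, 47, 53, 59, 61}

{2, 3, 5, 7, 11, 13, 17, 19, 23, 29, 31, 37, 41, 43, 47, 53, 59, 61}


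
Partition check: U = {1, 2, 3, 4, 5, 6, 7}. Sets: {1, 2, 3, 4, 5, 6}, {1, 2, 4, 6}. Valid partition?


A partition requires: (1) non-empty parts, (2) pairwise disjoint, (3) union = U
Parts: {1, 2, 3, 4, 5, 6}, {1, 2, 4, 6}
Union of parts: {1, 2, 3, 4, 5, 6}
U = {1, 2, 3, 4, 5, 6, 7}
All non-empty? True
Pairwise disjoint? False
Covers U? False

No, not a valid partition


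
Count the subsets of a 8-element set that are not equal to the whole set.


Total subsets = 2^n = 2^8 = 256
Proper subsets exclude the set itself: 2^n - 1
= 256 - 1
= 255

Number of proper subsets = 255


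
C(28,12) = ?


C(n,k) = n! / (k!(n-k)!)
C(28,12) = 28! / (12!16!)
= 30421755

C(28,12) = 30421755


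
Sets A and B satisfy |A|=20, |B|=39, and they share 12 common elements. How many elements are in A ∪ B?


|A ∪ B| = |A| + |B| - |A ∩ B|
= 20 + 39 - 12
= 47

|A ∪ B| = 47


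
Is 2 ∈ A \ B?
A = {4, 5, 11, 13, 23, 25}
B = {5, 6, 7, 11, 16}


A = {4, 5, 11, 13, 23, 25}, B = {5, 6, 7, 11, 16}
A \ B = elements in A but not in B
A \ B = {4, 13, 23, 25}
Checking if 2 ∈ A \ B
2 is not in A \ B → False

2 ∉ A \ B


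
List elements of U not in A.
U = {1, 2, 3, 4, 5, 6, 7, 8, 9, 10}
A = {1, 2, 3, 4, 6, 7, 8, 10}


Aᶜ = U \ A = elements in U but not in A
U = {1, 2, 3, 4, 5, 6, 7, 8, 9, 10}
A = {1, 2, 3, 4, 6, 7, 8, 10}
Aᶜ = {5, 9}

Aᶜ = {5, 9}


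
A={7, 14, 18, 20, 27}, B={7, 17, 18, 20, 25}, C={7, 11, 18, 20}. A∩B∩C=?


A ∩ B = {7, 18, 20}
(A ∩ B) ∩ C = {7, 18, 20}

A ∩ B ∩ C = {7, 18, 20}


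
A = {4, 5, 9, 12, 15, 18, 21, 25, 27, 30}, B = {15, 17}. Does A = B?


Two sets are equal iff they have exactly the same elements.
A = {4, 5, 9, 12, 15, 18, 21, 25, 27, 30}
B = {15, 17}
Differences: {4, 5, 9, 12, 17, 18, 21, 25, 27, 30}
A ≠ B

No, A ≠ B


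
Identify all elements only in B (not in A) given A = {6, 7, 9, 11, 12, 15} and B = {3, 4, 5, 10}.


A = {6, 7, 9, 11, 12, 15}
B = {3, 4, 5, 10}
Region: only in B (not in A)
Elements: {3, 4, 5, 10}

Elements only in B (not in A): {3, 4, 5, 10}


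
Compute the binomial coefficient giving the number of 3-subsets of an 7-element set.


C(n,k) = n! / (k!(n-k)!)
C(7,3) = 7! / (3!4!)
= 35

C(7,3) = 35


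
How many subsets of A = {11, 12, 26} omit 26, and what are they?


A subset of A that omits 26 is a subset of A \ {26}, so there are 2^(n-1) = 2^2 = 4 of them.
Subsets excluding 26: ∅, {11}, {12}, {11, 12}

Subsets excluding 26 (4 total): ∅, {11}, {12}, {11, 12}


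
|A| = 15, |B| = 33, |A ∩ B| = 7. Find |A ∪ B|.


|A ∪ B| = |A| + |B| - |A ∩ B|
= 15 + 33 - 7
= 41

|A ∪ B| = 41


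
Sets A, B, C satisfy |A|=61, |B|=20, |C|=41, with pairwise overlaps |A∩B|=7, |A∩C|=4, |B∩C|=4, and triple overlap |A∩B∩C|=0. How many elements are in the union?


|A∪B∪C| = |A|+|B|+|C| - |A∩B|-|A∩C|-|B∩C| + |A∩B∩C|
= 61+20+41 - 7-4-4 + 0
= 122 - 15 + 0
= 107

|A ∪ B ∪ C| = 107


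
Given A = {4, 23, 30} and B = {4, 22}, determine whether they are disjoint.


Disjoint means A ∩ B = ∅.
A ∩ B = {4}
A ∩ B ≠ ∅, so A and B are NOT disjoint.

No, A and B are not disjoint (A ∩ B = {4})


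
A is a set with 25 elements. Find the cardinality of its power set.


Number of subsets = 2^n
= 2^25
= 33554432

|P(A)| = 33554432


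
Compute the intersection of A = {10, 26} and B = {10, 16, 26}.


A ∩ B = elements in both A and B
A = {10, 26}
B = {10, 16, 26}
A ∩ B = {10, 26}

A ∩ B = {10, 26}


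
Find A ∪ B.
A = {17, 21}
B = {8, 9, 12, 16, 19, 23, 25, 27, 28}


A ∪ B = all elements in A or B (or both)
A = {17, 21}
B = {8, 9, 12, 16, 19, 23, 25, 27, 28}
A ∪ B = {8, 9, 12, 16, 17, 19, 21, 23, 25, 27, 28}

A ∪ B = {8, 9, 12, 16, 17, 19, 21, 23, 25, 27, 28}


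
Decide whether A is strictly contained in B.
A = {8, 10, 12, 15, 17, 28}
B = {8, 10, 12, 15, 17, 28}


A ⊂ B requires: A ⊆ B AND A ≠ B.
A ⊆ B? Yes
A = B? Yes
A = B, so A is not a PROPER subset.

No, A is not a proper subset of B


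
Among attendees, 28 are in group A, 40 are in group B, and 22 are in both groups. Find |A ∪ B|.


|A ∪ B| = |A| + |B| - |A ∩ B|
= 28 + 40 - 22
= 46

|A ∪ B| = 46


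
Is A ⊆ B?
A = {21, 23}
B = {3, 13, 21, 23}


A ⊆ B means every element of A is in B.
All elements of A are in B.
So A ⊆ B.

Yes, A ⊆ B


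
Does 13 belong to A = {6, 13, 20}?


A = {6, 13, 20}
Checking if 13 is in A
13 is in A → True

13 ∈ A


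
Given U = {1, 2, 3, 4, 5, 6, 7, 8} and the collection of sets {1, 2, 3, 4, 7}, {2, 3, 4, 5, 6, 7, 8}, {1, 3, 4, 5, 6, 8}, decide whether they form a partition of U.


A partition requires: (1) non-empty parts, (2) pairwise disjoint, (3) union = U
Parts: {1, 2, 3, 4, 7}, {2, 3, 4, 5, 6, 7, 8}, {1, 3, 4, 5, 6, 8}
Union of parts: {1, 2, 3, 4, 5, 6, 7, 8}
U = {1, 2, 3, 4, 5, 6, 7, 8}
All non-empty? True
Pairwise disjoint? False
Covers U? True

No, not a valid partition


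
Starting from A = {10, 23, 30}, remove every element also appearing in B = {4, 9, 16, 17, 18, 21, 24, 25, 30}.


A \ B = elements in A but not in B
A = {10, 23, 30}
B = {4, 9, 16, 17, 18, 21, 24, 25, 30}
Remove from A any elements in B
A \ B = {10, 23}

A \ B = {10, 23}


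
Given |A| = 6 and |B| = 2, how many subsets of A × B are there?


A relation from A to B is any subset of A × B.
|A × B| = 6 × 2 = 12
# relations = 2^|A × B| = 2^12 = 4096

Number of relations = 4096


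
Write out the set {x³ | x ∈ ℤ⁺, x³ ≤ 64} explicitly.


Checking each candidate:
Condition: positive perfect cubes ≤ 64
Result = {1, 8, 27, 64}

{1, 8, 27, 64}


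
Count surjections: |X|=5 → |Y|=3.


n = |X| = 5, k = |Y| = 3. Surjections via inclusion-exclusion:
S(n,k) = Σ(-1)^i × C(k,i) × (k-i)^n, i=0 to k
i=0: (-1)^0×C(3,0)×3^5 = 243
i=1: (-1)^1×C(3,1)×2^5 = -96
i=2: (-1)^2×C(3,2)×1^5 = 3
i=3: (-1)^3×C(3,3)×0^5 = 0
Total = 150

Number of surjections = 150


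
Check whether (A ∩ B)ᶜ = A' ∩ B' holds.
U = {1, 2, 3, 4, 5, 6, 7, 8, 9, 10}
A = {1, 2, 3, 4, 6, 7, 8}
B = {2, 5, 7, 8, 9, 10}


LHS: A ∩ B = {2, 7, 8}
(A ∩ B)' = U \ (A ∩ B) = {1, 3, 4, 5, 6, 9, 10}
A' = {5, 9, 10}, B' = {1, 3, 4, 6}
Claimed RHS: A' ∩ B' = ∅
Identity is INVALID: LHS = {1, 3, 4, 5, 6, 9, 10} but the RHS claimed here equals ∅. The correct form is (A ∩ B)' = A' ∪ B'.

Identity is invalid: (A ∩ B)' = {1, 3, 4, 5, 6, 9, 10} but A' ∩ B' = ∅. The correct De Morgan law is (A ∩ B)' = A' ∪ B'.


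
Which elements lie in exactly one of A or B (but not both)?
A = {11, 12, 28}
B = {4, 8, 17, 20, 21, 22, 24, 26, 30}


A △ B = (A \ B) ∪ (B \ A) = elements in exactly one of A or B
A \ B = {11, 12, 28}
B \ A = {4, 8, 17, 20, 21, 22, 24, 26, 30}
A △ B = {4, 8, 11, 12, 17, 20, 21, 22, 24, 26, 28, 30}

A △ B = {4, 8, 11, 12, 17, 20, 21, 22, 24, 26, 28, 30}


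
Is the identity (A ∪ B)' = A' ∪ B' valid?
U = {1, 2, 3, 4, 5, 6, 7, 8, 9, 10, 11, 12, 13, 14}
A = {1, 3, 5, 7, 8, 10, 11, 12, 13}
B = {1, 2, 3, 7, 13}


LHS: A ∪ B = {1, 2, 3, 5, 7, 8, 10, 11, 12, 13}
(A ∪ B)' = U \ (A ∪ B) = {4, 6, 9, 14}
A' = {2, 4, 6, 9, 14}, B' = {4, 5, 6, 8, 9, 10, 11, 12, 14}
Claimed RHS: A' ∪ B' = {2, 4, 5, 6, 8, 9, 10, 11, 12, 14}
Identity is INVALID: LHS = {4, 6, 9, 14} but the RHS claimed here equals {2, 4, 5, 6, 8, 9, 10, 11, 12, 14}. The correct form is (A ∪ B)' = A' ∩ B'.

Identity is invalid: (A ∪ B)' = {4, 6, 9, 14} but A' ∪ B' = {2, 4, 5, 6, 8, 9, 10, 11, 12, 14}. The correct De Morgan law is (A ∪ B)' = A' ∩ B'.


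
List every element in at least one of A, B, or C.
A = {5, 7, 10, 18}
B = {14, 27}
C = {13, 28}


A ∪ B = {5, 7, 10, 14, 18, 27}
(A ∪ B) ∪ C = {5, 7, 10, 13, 14, 18, 27, 28}

A ∪ B ∪ C = {5, 7, 10, 13, 14, 18, 27, 28}


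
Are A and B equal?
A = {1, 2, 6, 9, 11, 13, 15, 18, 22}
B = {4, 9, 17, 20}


Two sets are equal iff they have exactly the same elements.
A = {1, 2, 6, 9, 11, 13, 15, 18, 22}
B = {4, 9, 17, 20}
Differences: {1, 2, 4, 6, 11, 13, 15, 17, 18, 20, 22}
A ≠ B

No, A ≠ B


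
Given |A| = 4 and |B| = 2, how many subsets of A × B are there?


A relation from A to B is any subset of A × B.
|A × B| = 4 × 2 = 8
# relations = 2^|A × B| = 2^8 = 256

Number of relations = 256


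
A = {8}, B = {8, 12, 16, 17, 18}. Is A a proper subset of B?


A ⊂ B requires: A ⊆ B AND A ≠ B.
A ⊆ B? Yes
A = B? No
A ⊂ B: Yes (A is a proper subset of B)

Yes, A ⊂ B


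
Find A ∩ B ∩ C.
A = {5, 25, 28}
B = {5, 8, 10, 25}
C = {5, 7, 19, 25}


A ∩ B = {5, 25}
(A ∩ B) ∩ C = {5, 25}

A ∩ B ∩ C = {5, 25}


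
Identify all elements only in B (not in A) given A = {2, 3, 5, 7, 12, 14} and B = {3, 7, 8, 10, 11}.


A = {2, 3, 5, 7, 12, 14}
B = {3, 7, 8, 10, 11}
Region: only in B (not in A)
Elements: {8, 10, 11}

Elements only in B (not in A): {8, 10, 11}


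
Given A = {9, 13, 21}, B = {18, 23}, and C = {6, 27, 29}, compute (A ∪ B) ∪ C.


A ∪ B = {9, 13, 18, 21, 23}
(A ∪ B) ∪ C = {6, 9, 13, 18, 21, 23, 27, 29}

A ∪ B ∪ C = {6, 9, 13, 18, 21, 23, 27, 29}


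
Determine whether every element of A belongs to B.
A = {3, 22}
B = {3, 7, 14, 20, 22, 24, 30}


A ⊆ B means every element of A is in B.
All elements of A are in B.
So A ⊆ B.

Yes, A ⊆ B


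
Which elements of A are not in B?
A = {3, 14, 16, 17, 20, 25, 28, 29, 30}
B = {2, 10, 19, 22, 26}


A \ B = elements in A but not in B
A = {3, 14, 16, 17, 20, 25, 28, 29, 30}
B = {2, 10, 19, 22, 26}
Remove from A any elements in B
A \ B = {3, 14, 16, 17, 20, 25, 28, 29, 30}

A \ B = {3, 14, 16, 17, 20, 25, 28, 29, 30}


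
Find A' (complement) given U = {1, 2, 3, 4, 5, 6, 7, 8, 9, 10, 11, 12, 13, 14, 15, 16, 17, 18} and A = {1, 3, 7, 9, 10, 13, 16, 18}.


Aᶜ = U \ A = elements in U but not in A
U = {1, 2, 3, 4, 5, 6, 7, 8, 9, 10, 11, 12, 13, 14, 15, 16, 17, 18}
A = {1, 3, 7, 9, 10, 13, 16, 18}
Aᶜ = {2, 4, 5, 6, 8, 11, 12, 14, 15, 17}

Aᶜ = {2, 4, 5, 6, 8, 11, 12, 14, 15, 17}


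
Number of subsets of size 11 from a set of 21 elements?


C(n,k) = n! / (k!(n-k)!)
C(21,11) = 21! / (11!10!)
= 352716

C(21,11) = 352716


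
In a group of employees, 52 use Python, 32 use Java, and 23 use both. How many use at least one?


|A ∪ B| = |A| + |B| - |A ∩ B|
= 52 + 32 - 23
= 61

|A ∪ B| = 61


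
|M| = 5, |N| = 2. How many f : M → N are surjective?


n = |M| = 5, k = |N| = 2. Surjections via inclusion-exclusion:
S(n,k) = Σ(-1)^i × C(k,i) × (k-i)^n, i=0 to k
i=0: (-1)^0×C(2,0)×2^5 = 32
i=1: (-1)^1×C(2,1)×1^5 = -2
i=2: (-1)^2×C(2,2)×0^5 = 0
Total = 30

Number of surjections = 30


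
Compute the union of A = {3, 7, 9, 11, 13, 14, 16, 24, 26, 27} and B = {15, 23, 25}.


A ∪ B = all elements in A or B (or both)
A = {3, 7, 9, 11, 13, 14, 16, 24, 26, 27}
B = {15, 23, 25}
A ∪ B = {3, 7, 9, 11, 13, 14, 15, 16, 23, 24, 25, 26, 27}

A ∪ B = {3, 7, 9, 11, 13, 14, 15, 16, 23, 24, 25, 26, 27}


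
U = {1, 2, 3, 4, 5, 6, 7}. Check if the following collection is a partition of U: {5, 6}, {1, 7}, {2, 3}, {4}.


A partition requires: (1) non-empty parts, (2) pairwise disjoint, (3) union = U
Parts: {5, 6}, {1, 7}, {2, 3}, {4}
Union of parts: {1, 2, 3, 4, 5, 6, 7}
U = {1, 2, 3, 4, 5, 6, 7}
All non-empty? True
Pairwise disjoint? True
Covers U? True

Yes, valid partition


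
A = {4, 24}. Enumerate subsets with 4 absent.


A subset of A that omits 4 is a subset of A \ {4}, so there are 2^(n-1) = 2^1 = 2 of them.
Subsets excluding 4: ∅, {24}

Subsets excluding 4 (2 total): ∅, {24}


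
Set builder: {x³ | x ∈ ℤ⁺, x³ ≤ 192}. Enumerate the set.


Checking each candidate:
Condition: positive perfect cubes ≤ 192
Result = {1, 8, 27, 64, 125}

{1, 8, 27, 64, 125}


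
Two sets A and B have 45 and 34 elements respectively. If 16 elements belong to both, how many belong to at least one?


|A ∪ B| = |A| + |B| - |A ∩ B|
= 45 + 34 - 16
= 63

|A ∪ B| = 63


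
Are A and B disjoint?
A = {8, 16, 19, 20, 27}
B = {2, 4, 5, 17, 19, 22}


Disjoint means A ∩ B = ∅.
A ∩ B = {19}
A ∩ B ≠ ∅, so A and B are NOT disjoint.

No, A and B are not disjoint (A ∩ B = {19})


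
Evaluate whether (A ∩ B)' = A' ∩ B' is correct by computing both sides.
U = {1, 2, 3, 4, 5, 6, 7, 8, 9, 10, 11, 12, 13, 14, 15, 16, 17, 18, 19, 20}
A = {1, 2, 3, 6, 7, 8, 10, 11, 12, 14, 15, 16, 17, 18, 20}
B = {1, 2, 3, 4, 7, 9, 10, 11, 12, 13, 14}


LHS: A ∩ B = {1, 2, 3, 7, 10, 11, 12, 14}
(A ∩ B)' = U \ (A ∩ B) = {4, 5, 6, 8, 9, 13, 15, 16, 17, 18, 19, 20}
A' = {4, 5, 9, 13, 19}, B' = {5, 6, 8, 15, 16, 17, 18, 19, 20}
Claimed RHS: A' ∩ B' = {5, 19}
Identity is INVALID: LHS = {4, 5, 6, 8, 9, 13, 15, 16, 17, 18, 19, 20} but the RHS claimed here equals {5, 19}. The correct form is (A ∩ B)' = A' ∪ B'.

Identity is invalid: (A ∩ B)' = {4, 5, 6, 8, 9, 13, 15, 16, 17, 18, 19, 20} but A' ∩ B' = {5, 19}. The correct De Morgan law is (A ∩ B)' = A' ∪ B'.


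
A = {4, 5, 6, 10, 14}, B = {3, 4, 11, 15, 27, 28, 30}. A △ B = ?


A △ B = (A \ B) ∪ (B \ A) = elements in exactly one of A or B
A \ B = {5, 6, 10, 14}
B \ A = {3, 11, 15, 27, 28, 30}
A △ B = {3, 5, 6, 10, 11, 14, 15, 27, 28, 30}

A △ B = {3, 5, 6, 10, 11, 14, 15, 27, 28, 30}


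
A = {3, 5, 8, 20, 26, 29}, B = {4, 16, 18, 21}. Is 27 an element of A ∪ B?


A = {3, 5, 8, 20, 26, 29}, B = {4, 16, 18, 21}
A ∪ B = all elements in A or B
A ∪ B = {3, 4, 5, 8, 16, 18, 20, 21, 26, 29}
Checking if 27 ∈ A ∪ B
27 is not in A ∪ B → False

27 ∉ A ∪ B


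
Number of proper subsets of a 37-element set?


Total subsets = 2^n = 2^37 = 137438953472
Proper subsets exclude the set itself: 2^n - 1
= 137438953472 - 1
= 137438953471

Number of proper subsets = 137438953471


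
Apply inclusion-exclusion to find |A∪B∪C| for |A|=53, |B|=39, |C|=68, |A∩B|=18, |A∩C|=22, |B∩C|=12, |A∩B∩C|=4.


|A∪B∪C| = |A|+|B|+|C| - |A∩B|-|A∩C|-|B∩C| + |A∩B∩C|
= 53+39+68 - 18-22-12 + 4
= 160 - 52 + 4
= 112

|A ∪ B ∪ C| = 112


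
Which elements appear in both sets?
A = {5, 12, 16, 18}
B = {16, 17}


A ∩ B = elements in both A and B
A = {5, 12, 16, 18}
B = {16, 17}
A ∩ B = {16}

A ∩ B = {16}


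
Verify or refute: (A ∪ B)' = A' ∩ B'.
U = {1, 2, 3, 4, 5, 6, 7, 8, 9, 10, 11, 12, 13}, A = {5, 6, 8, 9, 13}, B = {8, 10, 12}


LHS: A ∪ B = {5, 6, 8, 9, 10, 12, 13}
(A ∪ B)' = U \ (A ∪ B) = {1, 2, 3, 4, 7, 11}
A' = {1, 2, 3, 4, 7, 10, 11, 12}, B' = {1, 2, 3, 4, 5, 6, 7, 9, 11, 13}
Claimed RHS: A' ∩ B' = {1, 2, 3, 4, 7, 11}
Identity is VALID: LHS = RHS = {1, 2, 3, 4, 7, 11} ✓

Identity is valid. (A ∪ B)' = A' ∩ B' = {1, 2, 3, 4, 7, 11}


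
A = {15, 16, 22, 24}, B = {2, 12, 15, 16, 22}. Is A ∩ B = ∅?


Disjoint means A ∩ B = ∅.
A ∩ B = {15, 16, 22}
A ∩ B ≠ ∅, so A and B are NOT disjoint.

No, A and B are not disjoint (A ∩ B = {15, 16, 22})


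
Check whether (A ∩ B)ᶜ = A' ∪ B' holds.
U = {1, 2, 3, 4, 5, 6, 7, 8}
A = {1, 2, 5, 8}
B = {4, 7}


LHS: A ∩ B = ∅
(A ∩ B)' = U \ (A ∩ B) = {1, 2, 3, 4, 5, 6, 7, 8}
A' = {3, 4, 6, 7}, B' = {1, 2, 3, 5, 6, 8}
Claimed RHS: A' ∪ B' = {1, 2, 3, 4, 5, 6, 7, 8}
Identity is VALID: LHS = RHS = {1, 2, 3, 4, 5, 6, 7, 8} ✓

Identity is valid. (A ∩ B)' = A' ∪ B' = {1, 2, 3, 4, 5, 6, 7, 8}


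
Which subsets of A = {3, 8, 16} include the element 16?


A subset of A contains 16 iff the remaining 2 elements form any subset of A \ {16}.
Count: 2^(n-1) = 2^2 = 4
Subsets containing 16: {16}, {3, 16}, {8, 16}, {3, 8, 16}

Subsets containing 16 (4 total): {16}, {3, 16}, {8, 16}, {3, 8, 16}


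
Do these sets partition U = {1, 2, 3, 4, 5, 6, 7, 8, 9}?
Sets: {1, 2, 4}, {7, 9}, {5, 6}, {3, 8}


A partition requires: (1) non-empty parts, (2) pairwise disjoint, (3) union = U
Parts: {1, 2, 4}, {7, 9}, {5, 6}, {3, 8}
Union of parts: {1, 2, 3, 4, 5, 6, 7, 8, 9}
U = {1, 2, 3, 4, 5, 6, 7, 8, 9}
All non-empty? True
Pairwise disjoint? True
Covers U? True

Yes, valid partition


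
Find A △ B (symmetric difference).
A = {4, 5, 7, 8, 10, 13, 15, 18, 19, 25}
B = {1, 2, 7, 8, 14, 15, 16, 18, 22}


A △ B = (A \ B) ∪ (B \ A) = elements in exactly one of A or B
A \ B = {4, 5, 10, 13, 19, 25}
B \ A = {1, 2, 14, 16, 22}
A △ B = {1, 2, 4, 5, 10, 13, 14, 16, 19, 22, 25}

A △ B = {1, 2, 4, 5, 10, 13, 14, 16, 19, 22, 25}


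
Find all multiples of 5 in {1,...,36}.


Checking each candidate:
Condition: multiples of 5 in {1,...,36}
Result = {5, 10, 15, 20, 25, 30, 35}

{5, 10, 15, 20, 25, 30, 35}


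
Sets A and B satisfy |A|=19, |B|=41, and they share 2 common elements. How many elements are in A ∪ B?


|A ∪ B| = |A| + |B| - |A ∩ B|
= 19 + 41 - 2
= 58

|A ∪ B| = 58


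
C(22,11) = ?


C(n,k) = n! / (k!(n-k)!)
C(22,11) = 22! / (11!11!)
= 705432

C(22,11) = 705432


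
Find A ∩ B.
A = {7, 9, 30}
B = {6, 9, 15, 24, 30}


A ∩ B = elements in both A and B
A = {7, 9, 30}
B = {6, 9, 15, 24, 30}
A ∩ B = {9, 30}

A ∩ B = {9, 30}


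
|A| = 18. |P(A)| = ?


Number of subsets = 2^n
= 2^18
= 262144

|P(A)| = 262144


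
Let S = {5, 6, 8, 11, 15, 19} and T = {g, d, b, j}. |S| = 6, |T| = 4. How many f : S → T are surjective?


n = |S| = 6, k = |T| = 4. Surjections via inclusion-exclusion:
S(n,k) = Σ(-1)^i × C(k,i) × (k-i)^n, i=0 to k
i=0: (-1)^0×C(4,0)×4^6 = 4096
i=1: (-1)^1×C(4,1)×3^6 = -2916
i=2: (-1)^2×C(4,2)×2^6 = 384
i=3: (-1)^3×C(4,3)×1^6 = -4
i=4: (-1)^4×C(4,4)×0^6 = 0
Total = 1560

Number of surjections = 1560


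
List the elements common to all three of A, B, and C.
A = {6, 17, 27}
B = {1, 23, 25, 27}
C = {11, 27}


A ∩ B = {27}
(A ∩ B) ∩ C = {27}

A ∩ B ∩ C = {27}


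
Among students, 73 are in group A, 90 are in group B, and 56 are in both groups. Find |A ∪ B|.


|A ∪ B| = |A| + |B| - |A ∩ B|
= 73 + 90 - 56
= 107

|A ∪ B| = 107


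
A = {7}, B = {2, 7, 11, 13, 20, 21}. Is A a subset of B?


A ⊆ B means every element of A is in B.
All elements of A are in B.
So A ⊆ B.

Yes, A ⊆ B


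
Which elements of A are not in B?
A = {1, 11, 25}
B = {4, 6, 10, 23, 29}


A \ B = elements in A but not in B
A = {1, 11, 25}
B = {4, 6, 10, 23, 29}
Remove from A any elements in B
A \ B = {1, 11, 25}

A \ B = {1, 11, 25}


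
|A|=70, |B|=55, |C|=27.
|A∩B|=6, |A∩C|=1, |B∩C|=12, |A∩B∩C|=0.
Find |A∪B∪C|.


|A∪B∪C| = |A|+|B|+|C| - |A∩B|-|A∩C|-|B∩C| + |A∩B∩C|
= 70+55+27 - 6-1-12 + 0
= 152 - 19 + 0
= 133

|A ∪ B ∪ C| = 133


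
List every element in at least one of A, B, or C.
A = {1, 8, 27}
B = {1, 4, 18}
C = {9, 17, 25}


A ∪ B = {1, 4, 8, 18, 27}
(A ∪ B) ∪ C = {1, 4, 8, 9, 17, 18, 25, 27}

A ∪ B ∪ C = {1, 4, 8, 9, 17, 18, 25, 27}


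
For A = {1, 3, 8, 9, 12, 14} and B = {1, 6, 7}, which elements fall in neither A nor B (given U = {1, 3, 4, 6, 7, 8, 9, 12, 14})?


A = {1, 3, 8, 9, 12, 14}
B = {1, 6, 7}
Region: in neither A nor B (given U = {1, 3, 4, 6, 7, 8, 9, 12, 14})
Elements: {4}

Elements in neither A nor B (given U = {1, 3, 4, 6, 7, 8, 9, 12, 14}): {4}


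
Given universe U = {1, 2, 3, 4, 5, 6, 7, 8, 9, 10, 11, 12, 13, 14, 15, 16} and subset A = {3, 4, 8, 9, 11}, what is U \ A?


Aᶜ = U \ A = elements in U but not in A
U = {1, 2, 3, 4, 5, 6, 7, 8, 9, 10, 11, 12, 13, 14, 15, 16}
A = {3, 4, 8, 9, 11}
Aᶜ = {1, 2, 5, 6, 7, 10, 12, 13, 14, 15, 16}

Aᶜ = {1, 2, 5, 6, 7, 10, 12, 13, 14, 15, 16}


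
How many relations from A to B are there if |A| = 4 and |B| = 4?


A relation from A to B is any subset of A × B.
|A × B| = 4 × 4 = 16
# relations = 2^|A × B| = 2^16 = 65536

Number of relations = 65536


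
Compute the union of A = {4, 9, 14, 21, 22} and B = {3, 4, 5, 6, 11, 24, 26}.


A ∪ B = all elements in A or B (or both)
A = {4, 9, 14, 21, 22}
B = {3, 4, 5, 6, 11, 24, 26}
A ∪ B = {3, 4, 5, 6, 9, 11, 14, 21, 22, 24, 26}

A ∪ B = {3, 4, 5, 6, 9, 11, 14, 21, 22, 24, 26}


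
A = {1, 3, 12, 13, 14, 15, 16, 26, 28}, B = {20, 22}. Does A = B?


Two sets are equal iff they have exactly the same elements.
A = {1, 3, 12, 13, 14, 15, 16, 26, 28}
B = {20, 22}
Differences: {1, 3, 12, 13, 14, 15, 16, 20, 22, 26, 28}
A ≠ B

No, A ≠ B


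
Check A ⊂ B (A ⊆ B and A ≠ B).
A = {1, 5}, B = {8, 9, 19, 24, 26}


A ⊂ B requires: A ⊆ B AND A ≠ B.
A ⊆ B? No
A ⊄ B, so A is not a proper subset.

No, A is not a proper subset of B


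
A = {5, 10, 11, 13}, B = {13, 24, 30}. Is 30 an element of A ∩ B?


A = {5, 10, 11, 13}, B = {13, 24, 30}
A ∩ B = elements in both A and B
A ∩ B = {13}
Checking if 30 ∈ A ∩ B
30 is not in A ∩ B → False

30 ∉ A ∩ B


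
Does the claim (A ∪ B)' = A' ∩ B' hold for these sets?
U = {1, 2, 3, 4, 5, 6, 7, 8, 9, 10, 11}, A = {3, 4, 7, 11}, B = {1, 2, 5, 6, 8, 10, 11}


LHS: A ∪ B = {1, 2, 3, 4, 5, 6, 7, 8, 10, 11}
(A ∪ B)' = U \ (A ∪ B) = {9}
A' = {1, 2, 5, 6, 8, 9, 10}, B' = {3, 4, 7, 9}
Claimed RHS: A' ∩ B' = {9}
Identity is VALID: LHS = RHS = {9} ✓

Identity is valid. (A ∪ B)' = A' ∩ B' = {9}


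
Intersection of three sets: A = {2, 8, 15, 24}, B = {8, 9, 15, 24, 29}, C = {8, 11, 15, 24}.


A ∩ B = {8, 15, 24}
(A ∩ B) ∩ C = {8, 15, 24}

A ∩ B ∩ C = {8, 15, 24}


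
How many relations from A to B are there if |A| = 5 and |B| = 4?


A relation from A to B is any subset of A × B.
|A × B| = 5 × 4 = 20
# relations = 2^|A × B| = 2^20 = 1048576

Number of relations = 1048576


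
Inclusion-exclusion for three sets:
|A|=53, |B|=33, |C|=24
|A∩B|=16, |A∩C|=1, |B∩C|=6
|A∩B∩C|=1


|A∪B∪C| = |A|+|B|+|C| - |A∩B|-|A∩C|-|B∩C| + |A∩B∩C|
= 53+33+24 - 16-1-6 + 1
= 110 - 23 + 1
= 88

|A ∪ B ∪ C| = 88


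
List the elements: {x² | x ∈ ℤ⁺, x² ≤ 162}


Checking each candidate:
Condition: positive perfect squares ≤ 162
Result = {1, 4, 9, 16, 25, 36, 49, 64, 81, 100, 121, 144}

{1, 4, 9, 16, 25, 36, 49, 64, 81, 100, 121, 144}


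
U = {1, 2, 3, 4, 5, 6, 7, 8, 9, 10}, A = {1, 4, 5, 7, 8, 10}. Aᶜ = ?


Aᶜ = U \ A = elements in U but not in A
U = {1, 2, 3, 4, 5, 6, 7, 8, 9, 10}
A = {1, 4, 5, 7, 8, 10}
Aᶜ = {2, 3, 6, 9}

Aᶜ = {2, 3, 6, 9}


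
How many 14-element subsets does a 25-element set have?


C(n,k) = n! / (k!(n-k)!)
C(25,14) = 25! / (14!11!)
= 4457400

C(25,14) = 4457400


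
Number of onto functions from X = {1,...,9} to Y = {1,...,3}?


n = |X| = 9, k = |Y| = 3. Surjections via inclusion-exclusion:
S(n,k) = Σ(-1)^i × C(k,i) × (k-i)^n, i=0 to k
i=0: (-1)^0×C(3,0)×3^9 = 19683
i=1: (-1)^1×C(3,1)×2^9 = -1536
i=2: (-1)^2×C(3,2)×1^9 = 3
i=3: (-1)^3×C(3,3)×0^9 = 0
Total = 18150

Number of surjections = 18150


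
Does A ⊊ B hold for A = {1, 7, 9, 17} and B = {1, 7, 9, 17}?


A ⊂ B requires: A ⊆ B AND A ≠ B.
A ⊆ B? Yes
A = B? Yes
A = B, so A is not a PROPER subset.

No, A is not a proper subset of B


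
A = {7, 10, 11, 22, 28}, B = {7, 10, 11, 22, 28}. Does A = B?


Two sets are equal iff they have exactly the same elements.
A = {7, 10, 11, 22, 28}
B = {7, 10, 11, 22, 28}
Same elements → A = B

Yes, A = B


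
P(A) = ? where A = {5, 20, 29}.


|A| = 3, so |P(A)| = 2^3 = 8
Enumerate subsets by cardinality (0 to 3):
∅, {5}, {20}, {29}, {5, 20}, {5, 29}, {20, 29}, {5, 20, 29}

P(A) has 8 subsets: ∅, {5}, {20}, {29}, {5, 20}, {5, 29}, {20, 29}, {5, 20, 29}


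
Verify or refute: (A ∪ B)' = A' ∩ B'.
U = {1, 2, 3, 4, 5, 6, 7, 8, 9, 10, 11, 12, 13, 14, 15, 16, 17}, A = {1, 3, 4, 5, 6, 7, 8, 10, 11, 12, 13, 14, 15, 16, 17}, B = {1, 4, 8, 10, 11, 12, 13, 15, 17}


LHS: A ∪ B = {1, 3, 4, 5, 6, 7, 8, 10, 11, 12, 13, 14, 15, 16, 17}
(A ∪ B)' = U \ (A ∪ B) = {2, 9}
A' = {2, 9}, B' = {2, 3, 5, 6, 7, 9, 14, 16}
Claimed RHS: A' ∩ B' = {2, 9}
Identity is VALID: LHS = RHS = {2, 9} ✓

Identity is valid. (A ∪ B)' = A' ∩ B' = {2, 9}


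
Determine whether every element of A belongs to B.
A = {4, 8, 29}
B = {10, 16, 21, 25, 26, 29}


A ⊆ B means every element of A is in B.
Elements in A not in B: {4, 8}
So A ⊄ B.

No, A ⊄ B


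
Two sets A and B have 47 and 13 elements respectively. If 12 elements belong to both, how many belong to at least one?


|A ∪ B| = |A| + |B| - |A ∩ B|
= 47 + 13 - 12
= 48

|A ∪ B| = 48


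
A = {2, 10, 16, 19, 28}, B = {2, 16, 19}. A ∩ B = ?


A ∩ B = elements in both A and B
A = {2, 10, 16, 19, 28}
B = {2, 16, 19}
A ∩ B = {2, 16, 19}

A ∩ B = {2, 16, 19}


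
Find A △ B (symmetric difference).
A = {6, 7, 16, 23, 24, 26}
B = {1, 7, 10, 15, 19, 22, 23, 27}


A △ B = (A \ B) ∪ (B \ A) = elements in exactly one of A or B
A \ B = {6, 16, 24, 26}
B \ A = {1, 10, 15, 19, 22, 27}
A △ B = {1, 6, 10, 15, 16, 19, 22, 24, 26, 27}

A △ B = {1, 6, 10, 15, 16, 19, 22, 24, 26, 27}


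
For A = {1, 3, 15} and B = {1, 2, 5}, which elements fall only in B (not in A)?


A = {1, 3, 15}
B = {1, 2, 5}
Region: only in B (not in A)
Elements: {2, 5}

Elements only in B (not in A): {2, 5}


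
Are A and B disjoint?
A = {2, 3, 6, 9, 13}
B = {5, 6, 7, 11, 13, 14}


Disjoint means A ∩ B = ∅.
A ∩ B = {6, 13}
A ∩ B ≠ ∅, so A and B are NOT disjoint.

No, A and B are not disjoint (A ∩ B = {6, 13})


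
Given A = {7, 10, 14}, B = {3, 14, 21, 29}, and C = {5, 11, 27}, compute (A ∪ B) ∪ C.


A ∪ B = {3, 7, 10, 14, 21, 29}
(A ∪ B) ∪ C = {3, 5, 7, 10, 11, 14, 21, 27, 29}

A ∪ B ∪ C = {3, 5, 7, 10, 11, 14, 21, 27, 29}


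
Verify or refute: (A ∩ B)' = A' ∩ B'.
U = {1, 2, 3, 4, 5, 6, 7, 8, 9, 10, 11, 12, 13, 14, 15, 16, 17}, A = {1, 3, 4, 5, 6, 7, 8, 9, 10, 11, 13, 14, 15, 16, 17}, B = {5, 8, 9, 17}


LHS: A ∩ B = {5, 8, 9, 17}
(A ∩ B)' = U \ (A ∩ B) = {1, 2, 3, 4, 6, 7, 10, 11, 12, 13, 14, 15, 16}
A' = {2, 12}, B' = {1, 2, 3, 4, 6, 7, 10, 11, 12, 13, 14, 15, 16}
Claimed RHS: A' ∩ B' = {2, 12}
Identity is INVALID: LHS = {1, 2, 3, 4, 6, 7, 10, 11, 12, 13, 14, 15, 16} but the RHS claimed here equals {2, 12}. The correct form is (A ∩ B)' = A' ∪ B'.

Identity is invalid: (A ∩ B)' = {1, 2, 3, 4, 6, 7, 10, 11, 12, 13, 14, 15, 16} but A' ∩ B' = {2, 12}. The correct De Morgan law is (A ∩ B)' = A' ∪ B'.


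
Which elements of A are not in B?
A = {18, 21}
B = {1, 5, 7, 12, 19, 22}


A \ B = elements in A but not in B
A = {18, 21}
B = {1, 5, 7, 12, 19, 22}
Remove from A any elements in B
A \ B = {18, 21}

A \ B = {18, 21}


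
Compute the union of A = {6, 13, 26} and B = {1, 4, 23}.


A ∪ B = all elements in A or B (or both)
A = {6, 13, 26}
B = {1, 4, 23}
A ∪ B = {1, 4, 6, 13, 23, 26}

A ∪ B = {1, 4, 6, 13, 23, 26}


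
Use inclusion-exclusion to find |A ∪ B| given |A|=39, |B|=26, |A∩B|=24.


|A ∪ B| = |A| + |B| - |A ∩ B|
= 39 + 26 - 24
= 41

|A ∪ B| = 41
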